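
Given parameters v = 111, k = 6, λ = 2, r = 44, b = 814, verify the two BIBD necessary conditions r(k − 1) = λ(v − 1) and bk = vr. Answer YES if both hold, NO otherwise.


Condition (i): r(k − 1) = 44·5 = 220; λ(v − 1) = 2·110 = 220. Match? YES.
Condition (ii): bk = 814·6 = 4884; vr = 111·44 = 4884. Match? YES.
Both conditions hold? YES.

YES


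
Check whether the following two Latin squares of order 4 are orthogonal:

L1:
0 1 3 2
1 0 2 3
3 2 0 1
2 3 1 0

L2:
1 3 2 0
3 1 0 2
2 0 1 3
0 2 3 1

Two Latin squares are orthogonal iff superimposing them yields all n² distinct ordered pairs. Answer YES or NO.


Form the n² = 16 superimposed pairs (L1[i][j], L2[i][j]), row by row (rows and columns indexed from 0):
row 0: (0,1) (1,3) (3,2) (2,0)
row 1: (1,3) (0,1) (2,0) (3,2)
row 2: (3,2) (2,0) (0,1) (1,3)
row 3: (2,0) (3,2) (1,3) (0,1)
Orthogonality requires all 16 pairs distinct.
But the pair (1,3) repeats: cell (0,1) has L1 = 1, L2 = 3, and cell (1,0) has L1 = 1, L2 = 3.
A repeated pair means some other pair never occurs (only 4 distinct pairs out of 16), so the squares are not orthogonal.
Conclusion: NO.

NO


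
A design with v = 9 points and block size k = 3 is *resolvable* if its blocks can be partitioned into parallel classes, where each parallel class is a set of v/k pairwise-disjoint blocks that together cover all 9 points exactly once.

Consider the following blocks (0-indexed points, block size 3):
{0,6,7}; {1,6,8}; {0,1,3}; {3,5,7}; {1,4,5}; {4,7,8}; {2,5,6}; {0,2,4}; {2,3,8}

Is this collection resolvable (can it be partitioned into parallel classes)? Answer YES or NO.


v = 9, block size k = 3, number of blocks = 9.
For resolvability, blocks must partition into parallel classes of size v/k = 3.
Total blocks must therefore be a multiple of 3: 9 = 3·3 + 0 ⇒ divisible ✓.
Greedy packing gives 3 candidate class(es). Each should be a full parallel class (size 3, covers all 9 points).
  Class 1 (3 blocks): {0,6,7}; {1,4,5}; {2,3,8}. Points covered: [0, 1, 2, 3, 4, 5, 6, 7, 8].
  Class 2 (3 blocks): {1,6,8}; {3,5,7}; {0,2,4}. Points covered: [0, 1, 2, 3, 4, 5, 6, 7, 8].
  Class 3 (3 blocks): {0,1,3}; {4,7,8}; {2,5,6}. Points covered: [0, 1, 2, 3, 4, 5, 6, 7, 8].
All classes full (size 3)? YES. All classes cover every point? YES.
Resolvable? YES.

YES


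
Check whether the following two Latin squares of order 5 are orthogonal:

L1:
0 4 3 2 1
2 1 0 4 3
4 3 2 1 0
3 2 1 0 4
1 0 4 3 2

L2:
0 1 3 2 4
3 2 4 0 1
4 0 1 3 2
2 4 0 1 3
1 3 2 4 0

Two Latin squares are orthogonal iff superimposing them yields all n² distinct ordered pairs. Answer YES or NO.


Form the n² = 25 superimposed pairs (L1[i][j], L2[i][j]), row by row (rows and columns indexed from 0):
row 0: (0,0) (4,1) (3,3) (2,2) (1,4)
row 1: (2,3) (1,2) (0,4) (4,0) (3,1)
row 2: (4,4) (3,0) (2,1) (1,3) (0,2)
row 3: (3,2) (2,4) (1,0) (0,1) (4,3)
row 4: (1,1) (0,3) (4,2) (3,4) (2,0)
Orthogonality requires all 25 pairs distinct.
Check by first coordinate: for each symbol s of L1, list the L2 entries in the n cells where L1 = s; they must all differ.
  L1 = 0: L2 entries (in reading order) 0, 4, 2, 1, 3 — all 5 distinct ✓
  L1 = 1: L2 entries (in reading order) 4, 2, 3, 0, 1 — all 5 distinct ✓
  L1 = 2: L2 entries (in reading order) 2, 3, 1, 4, 0 — all 5 distinct ✓
  L1 = 3: L2 entries (in reading order) 3, 1, 0, 2, 4 — all 5 distinct ✓
  L1 = 4: L2 entries (in reading order) 1, 0, 4, 3, 2 — all 5 distinct ✓
Every symbol of L1 meets every symbol of L2 exactly once, so all 25 pairs are distinct (25 of 25).
Conclusion: YES.

YES


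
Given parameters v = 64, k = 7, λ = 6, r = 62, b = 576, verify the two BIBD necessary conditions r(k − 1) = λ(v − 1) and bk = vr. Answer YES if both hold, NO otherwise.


Condition (i): r(k − 1) = 62·6 = 372; λ(v − 1) = 6·63 = 378. Match? NO.
Condition (ii): bk = 576·7 = 4032; vr = 64·62 = 3968. Match? NO.
Both conditions hold? NO.

NO


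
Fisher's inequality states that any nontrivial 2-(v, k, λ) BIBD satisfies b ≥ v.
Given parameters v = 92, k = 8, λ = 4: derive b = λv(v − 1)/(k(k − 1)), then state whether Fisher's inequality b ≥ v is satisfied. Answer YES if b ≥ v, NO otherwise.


b = λv(v − 1)/(k(k − 1)) = 4·92·91/(8·7) = 33488/56 = 598.
Compare with v = 92: b ≥ v, so Fisher's inequality holds.

YES


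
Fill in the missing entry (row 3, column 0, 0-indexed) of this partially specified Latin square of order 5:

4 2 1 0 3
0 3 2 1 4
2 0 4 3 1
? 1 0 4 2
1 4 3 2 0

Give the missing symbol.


Row 3 contains symbols [0, 1, 2, 4] — missing [3].
Column 0 contains symbols [0, 1, 2, 4] — missing [3].
The missing symbol must appear in both missing sets; intersection = [3].
Therefore the hidden value is 3.

Missing value = 3.


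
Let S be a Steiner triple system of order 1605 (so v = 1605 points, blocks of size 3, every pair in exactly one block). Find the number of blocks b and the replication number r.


An STS(v) is a 2-(v, 3, 1) BIBD: block size k = 3, λ = 1.
Replication: r(k − 1) = λ(v − 1) ⇒ r·2 = 1605 − 1 = 1604 ⇒ r = 802.
Block count: bk = vr ⇒ b·3 = 1605·802 = 1287210 ⇒ b = 429070.

r = 802, b = 429070.


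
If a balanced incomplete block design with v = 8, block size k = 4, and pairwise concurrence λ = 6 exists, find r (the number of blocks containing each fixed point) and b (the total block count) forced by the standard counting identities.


Any 2-(v, k, λ) BIBD satisfies two necessary conditions:
  (i)  Each point sits in r blocks, and counting incidences through any fixed point gives r(k − 1) = λ(v − 1), so r = λ(v − 1)/(k − 1).
  (ii) Total incidences bk = vr, so b = vr/k.
Step 1: r = λ(v − 1)/(k − 1) = 6·(8 − 1)/(4 − 1) = 6·7/3 = 42/3 = 14.
Step 2: b = vr/k = 8·14/4 = 112/4 = 28.
Check integrality: r = 14 ∈ Z ✓, b = 28 ∈ Z ✓.
(These identities are necessary conditions: they determine r and b for any design with these parameters, but do not by themselves prove that one exists.)

r = 14, b = 28.


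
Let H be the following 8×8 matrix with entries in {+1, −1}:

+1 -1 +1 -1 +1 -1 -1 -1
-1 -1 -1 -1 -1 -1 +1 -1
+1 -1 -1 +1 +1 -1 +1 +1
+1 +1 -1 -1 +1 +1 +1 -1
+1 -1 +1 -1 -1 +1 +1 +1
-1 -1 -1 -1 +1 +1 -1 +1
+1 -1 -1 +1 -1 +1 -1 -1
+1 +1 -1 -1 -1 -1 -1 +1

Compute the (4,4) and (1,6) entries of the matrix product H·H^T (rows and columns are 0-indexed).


Row 1 of H: [-1, -1, -1, -1, -1, -1, 1, -1].
Row 4 of H: [1, -1, 1, -1, -1, 1, 1, 1].
Row 6 of H: [1, -1, -1, 1, -1, 1, -1, -1].
(H·H^T)[4][4] = Σ_j H[4][j]·H[4][j] = (1)² + (-1)² + (1)² + (-1)² + (-1)² + (1)² + (1)² + (1)² = 1 + 1 + 1 + 1 + 1 + 1 + 1 + 1 = 8.
(H·H^T)[1][6] = Σ_j H[1][j]·H[6][j] = (-1)·(1) + (-1)·(-1) + (-1)·(-1) + (-1)·(1) + (-1)·(-1) + (-1)·(1) + (1)·(-1) + (-1)·(-1) = -1 + 1 + 1 + -1 + 1 + -1 + -1 + 1 = 0.
So rows 1 and 6 are orthogonal; the diagonal entry equals n = 8.

(4,4) entry = 8; (1,6) entry = 0.


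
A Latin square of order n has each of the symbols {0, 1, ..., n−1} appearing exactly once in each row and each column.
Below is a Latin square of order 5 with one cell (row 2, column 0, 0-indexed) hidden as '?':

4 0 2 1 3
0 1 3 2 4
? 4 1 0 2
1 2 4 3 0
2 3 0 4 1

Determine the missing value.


Row 2 contains symbols [0, 1, 2, 4] — missing [3].
Column 0 contains symbols [0, 1, 2, 4] — missing [3].
The missing symbol must appear in both missing sets; intersection = [3].
Therefore the hidden value is 3.

Missing value = 3.


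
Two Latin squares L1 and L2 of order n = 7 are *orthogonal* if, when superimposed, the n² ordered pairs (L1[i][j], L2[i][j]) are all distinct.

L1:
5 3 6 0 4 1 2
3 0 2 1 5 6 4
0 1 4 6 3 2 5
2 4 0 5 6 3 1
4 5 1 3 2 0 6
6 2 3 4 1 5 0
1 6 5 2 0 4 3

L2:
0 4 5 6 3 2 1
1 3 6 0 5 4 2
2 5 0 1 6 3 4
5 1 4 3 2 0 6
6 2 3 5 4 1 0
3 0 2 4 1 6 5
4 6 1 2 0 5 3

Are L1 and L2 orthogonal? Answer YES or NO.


Form the n² = 49 superimposed pairs (L1[i][j], L2[i][j]), row by row (rows and columns indexed from 0):
row 0: (5,0) (3,4) (6,5) (0,6) (4,3) (1,2) (2,1)
row 1: (3,1) (0,3) (2,6) (1,0) (5,5) (6,4) (4,2)
row 2: (0,2) (1,5) (4,0) (6,1) (3,6) (2,3) (5,4)
row 3: (2,5) (4,1) (0,4) (5,3) (6,2) (3,0) (1,6)
row 4: (4,6) (5,2) (1,3) (3,5) (2,4) (0,1) (6,0)
row 5: (6,3) (2,0) (3,2) (4,4) (1,1) (5,6) (0,5)
row 6: (1,4) (6,6) (5,1) (2,2) (0,0) (4,5) (3,3)
Orthogonality requires all 49 pairs distinct.
Check by first coordinate: for each symbol s of L1, list the L2 entries in the n cells where L1 = s; they must all differ.
  L1 = 0: L2 entries (in reading order) 6, 3, 2, 4, 1, 5, 0 — all 7 distinct ✓
  L1 = 1: L2 entries (in reading order) 2, 0, 5, 6, 3, 1, 4 — all 7 distinct ✓
  L1 = 2: L2 entries (in reading order) 1, 6, 3, 5, 4, 0, 2 — all 7 distinct ✓
  L1 = 3: L2 entries (in reading order) 4, 1, 6, 0, 5, 2, 3 — all 7 distinct ✓
  L1 = 4: L2 entries (in reading order) 3, 2, 0, 1, 6, 4, 5 — all 7 distinct ✓
  L1 = 5: L2 entries (in reading order) 0, 5, 4, 3, 2, 6, 1 — all 7 distinct ✓
  L1 = 6: L2 entries (in reading order) 5, 4, 1, 2, 0, 3, 6 — all 7 distinct ✓
Every symbol of L1 meets every symbol of L2 exactly once, so all 49 pairs are distinct (49 of 49).
Conclusion: YES.

YES


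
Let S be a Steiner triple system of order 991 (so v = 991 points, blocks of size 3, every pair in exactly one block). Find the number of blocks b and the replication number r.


An STS(v) is a 2-(v, 3, 1) BIBD: block size k = 3, λ = 1.
Replication: r(k − 1) = λ(v − 1) ⇒ r·2 = 991 − 1 = 990 ⇒ r = 495.
Block count: bk = vr ⇒ b·3 = 991·495 = 490545 ⇒ b = 163515.
(Check via b = v(v − 1)/6 = 991·990/6 = 981090/6 = 163515.)

r = 495, b = 163515.


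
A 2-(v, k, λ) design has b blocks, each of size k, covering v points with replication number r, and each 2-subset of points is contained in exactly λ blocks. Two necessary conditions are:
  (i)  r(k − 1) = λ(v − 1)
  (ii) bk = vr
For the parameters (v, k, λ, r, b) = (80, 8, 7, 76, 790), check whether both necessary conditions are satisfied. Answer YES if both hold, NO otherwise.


Condition (i): r(k − 1) = 76·7 = 532; λ(v − 1) = 7·79 = 553. Match? NO.
Condition (ii): bk = 790·8 = 6320; vr = 80·76 = 6080. Match? NO.
Both conditions hold? NO.

NO


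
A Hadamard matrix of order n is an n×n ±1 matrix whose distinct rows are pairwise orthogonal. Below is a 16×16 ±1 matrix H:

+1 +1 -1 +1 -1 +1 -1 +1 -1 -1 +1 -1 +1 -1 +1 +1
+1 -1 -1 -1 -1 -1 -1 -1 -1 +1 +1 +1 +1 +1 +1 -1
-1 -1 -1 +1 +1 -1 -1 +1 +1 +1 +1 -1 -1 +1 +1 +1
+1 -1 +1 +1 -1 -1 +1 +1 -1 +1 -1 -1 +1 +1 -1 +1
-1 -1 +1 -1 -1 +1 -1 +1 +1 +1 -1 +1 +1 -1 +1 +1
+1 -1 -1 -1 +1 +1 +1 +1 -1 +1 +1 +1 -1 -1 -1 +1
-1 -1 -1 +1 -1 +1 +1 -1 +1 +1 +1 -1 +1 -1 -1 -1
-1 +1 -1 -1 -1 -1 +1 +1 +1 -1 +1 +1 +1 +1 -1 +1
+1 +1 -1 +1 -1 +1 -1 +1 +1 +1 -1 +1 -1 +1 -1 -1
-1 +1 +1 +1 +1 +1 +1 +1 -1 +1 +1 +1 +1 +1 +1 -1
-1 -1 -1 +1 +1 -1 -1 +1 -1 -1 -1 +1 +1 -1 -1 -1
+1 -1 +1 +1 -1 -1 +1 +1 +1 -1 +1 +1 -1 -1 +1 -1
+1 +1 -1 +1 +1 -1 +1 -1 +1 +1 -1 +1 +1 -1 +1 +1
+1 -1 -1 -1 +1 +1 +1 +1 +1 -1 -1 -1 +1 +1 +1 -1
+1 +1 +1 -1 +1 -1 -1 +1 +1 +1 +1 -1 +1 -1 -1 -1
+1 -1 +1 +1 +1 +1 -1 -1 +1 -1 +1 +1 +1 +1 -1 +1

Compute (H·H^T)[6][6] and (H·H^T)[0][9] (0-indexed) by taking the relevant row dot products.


Row 0 of H: [1, 1, -1, 1, -1, 1, -1, 1, -1, -1, 1, -1, 1, -1, 1, 1].
Row 6 of H: [-1, -1, -1, 1, -1, 1, 1, -1, 1, 1, 1, -1, 1, -1, -1, -1].
Row 9 of H: [-1, 1, 1, 1, 1, 1, 1, 1, -1, 1, 1, 1, 1, 1, 1, -1].
(H·H^T)[6][6] = Σ_j H[6][j]·H[6][j] = (-1)² + (-1)² + (-1)² + (1)² + (-1)² + (1)² + (1)² + (-1)² + (1)² + (1)² + (1)² + (-1)² + (1)² + (-1)² + (-1)² + (-1)² = 1 + 1 + 1 + 1 + 1 + 1 + 1 + 1 + 1 + 1 + 1 + 1 + 1 + 1 + 1 + 1 = 16.
(H·H^T)[0][9] = Σ_j H[0][j]·H[9][j] = (1)·(-1) + (1)·(1) + (-1)·(1) + (1)·(1) + (-1)·(1) + (1)·(1) + (-1)·(1) + (1)·(1) + (-1)·(-1) + (-1)·(1) + (1)·(1) + (-1)·(1) + (1)·(1) + (-1)·(1) + (1)·(1) + (1)·(-1) = -1 + 1 + -1 + 1 + -1 + 1 + -1 + 1 + 1 + -1 + 1 + -1 + 1 + -1 + 1 + -1 = 0.
So rows 0 and 9 are orthogonal; the diagonal entry equals n = 16.

(6,6) entry = 16; (0,9) entry = 0.


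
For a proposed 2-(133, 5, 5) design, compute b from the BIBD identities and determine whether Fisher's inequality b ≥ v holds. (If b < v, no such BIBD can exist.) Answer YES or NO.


b = λv(v − 1)/(k(k − 1)) = 5·133·132/(5·4) = 87780/20 = 4389.
Compare with v = 133: b ≥ v, so Fisher's inequality holds.

YES


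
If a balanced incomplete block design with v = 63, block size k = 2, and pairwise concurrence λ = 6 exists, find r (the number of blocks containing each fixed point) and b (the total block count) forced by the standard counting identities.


Any 2-(v, k, λ) BIBD satisfies two necessary conditions:
  (i)  Each point sits in r blocks, and counting incidences through any fixed point gives r(k − 1) = λ(v − 1), so r = λ(v − 1)/(k − 1).
  (ii) Total incidences bk = vr, so b = vr/k.
Step 1: r = λ(v − 1)/(k − 1) = 6·(63 − 1)/(2 − 1) = 6·62/1 = 372/1 = 372.
Step 2: b = vr/k = 63·372/2 = 23436/2 = 11718.
Check integrality: r = 372 ∈ Z ✓, b = 11718 ∈ Z ✓.
(These identities are necessary conditions: they determine r and b for any design with these parameters, but do not by themselves prove that one exists.)

r = 372, b = 11718.


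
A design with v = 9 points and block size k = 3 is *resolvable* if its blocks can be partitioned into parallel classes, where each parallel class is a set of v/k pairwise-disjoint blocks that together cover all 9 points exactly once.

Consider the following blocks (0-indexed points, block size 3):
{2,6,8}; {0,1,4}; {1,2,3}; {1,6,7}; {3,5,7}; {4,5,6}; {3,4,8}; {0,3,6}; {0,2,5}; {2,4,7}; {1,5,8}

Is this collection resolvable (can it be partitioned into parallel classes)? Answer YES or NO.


v = 9, block size k = 3, number of blocks = 11.
For resolvability, blocks must partition into parallel classes of size v/k = 3.
Total blocks must therefore be a multiple of 3: 11 = 3·3 + 2 ⇒ not divisible ✗.
Resolvable? NO.

NO


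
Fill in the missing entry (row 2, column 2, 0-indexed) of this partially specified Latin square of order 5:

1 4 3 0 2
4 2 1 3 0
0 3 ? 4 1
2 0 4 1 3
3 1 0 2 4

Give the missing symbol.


Row 2 contains symbols [0, 1, 3, 4] — missing [2].
Column 2 contains symbols [0, 1, 3, 4] — missing [2].
The missing symbol must appear in both missing sets; intersection = [2].
Therefore the hidden value is 2.

Missing value = 2.


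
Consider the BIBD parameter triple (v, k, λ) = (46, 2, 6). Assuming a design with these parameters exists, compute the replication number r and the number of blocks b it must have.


Any 2-(v, k, λ) BIBD satisfies two necessary conditions:
  (i)  Each point sits in r blocks, and counting incidences through any fixed point gives r(k − 1) = λ(v − 1), so r = λ(v − 1)/(k − 1).
  (ii) Total incidences bk = vr, so b = vr/k.
Step 1: r = λ(v − 1)/(k − 1) = 6·(46 − 1)/(2 − 1) = 6·45/1 = 270/1 = 270.
Step 2: b = vr/k = 46·270/2 = 12420/2 = 6210.
Check integrality: r = 270 ∈ Z ✓, b = 6210 ∈ Z ✓.
(These identities are necessary conditions: they determine r and b for any design with these parameters, but do not by themselves prove that one exists.)

r = 270, b = 6210.


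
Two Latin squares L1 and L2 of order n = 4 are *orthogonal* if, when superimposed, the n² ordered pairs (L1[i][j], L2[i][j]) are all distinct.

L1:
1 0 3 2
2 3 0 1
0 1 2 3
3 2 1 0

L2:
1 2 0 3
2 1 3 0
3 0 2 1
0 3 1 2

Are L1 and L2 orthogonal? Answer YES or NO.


Form the n² = 16 superimposed pairs (L1[i][j], L2[i][j]), row by row (rows and columns indexed from 0):
row 0: (1,1) (0,2) (3,0) (2,3)
row 1: (2,2) (3,1) (0,3) (1,0)
row 2: (0,3) (1,0) (2,2) (3,1)
row 3: (3,0) (2,3) (1,1) (0,2)
Orthogonality requires all 16 pairs distinct.
But the pair (0,3) repeats: cell (1,2) has L1 = 0, L2 = 3, and cell (2,0) has L1 = 0, L2 = 3.
A repeated pair means some other pair never occurs (only 8 distinct pairs out of 16), so the squares are not orthogonal.
Conclusion: NO.

NO


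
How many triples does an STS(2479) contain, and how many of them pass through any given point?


An STS(v) is a 2-(v, 3, 1) BIBD: block size k = 3, λ = 1.
Replication: r(k − 1) = λ(v − 1) ⇒ r·2 = 2479 − 1 = 2478 ⇒ r = 1239.
Block count: b = v(v − 1)/6 = 2479·2478/6 = 6142962/6 = 1023827.
(Check via bk = vr: 1023827·3 = 3071481 = 2479·1239 = 3071481 ✓.)

r = 1239, b = 1023827.


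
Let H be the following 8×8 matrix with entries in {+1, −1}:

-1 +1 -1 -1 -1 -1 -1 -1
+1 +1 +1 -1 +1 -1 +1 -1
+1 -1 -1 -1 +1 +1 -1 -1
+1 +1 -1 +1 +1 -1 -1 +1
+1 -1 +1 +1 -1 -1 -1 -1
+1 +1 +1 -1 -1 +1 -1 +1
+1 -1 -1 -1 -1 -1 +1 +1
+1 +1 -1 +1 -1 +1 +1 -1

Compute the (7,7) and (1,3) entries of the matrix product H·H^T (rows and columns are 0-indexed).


Row 1 of H: [1, 1, 1, -1, 1, -1, 1, -1].
Row 3 of H: [1, 1, -1, 1, 1, -1, -1, 1].
Row 7 of H: [1, 1, -1, 1, -1, 1, 1, -1].
(H·H^T)[7][7] = Σ_j H[7][j]·H[7][j] = (1)² + (1)² + (-1)² + (1)² + (-1)² + (1)² + (1)² + (-1)² = 1 + 1 + 1 + 1 + 1 + 1 + 1 + 1 = 8.
(H·H^T)[1][3] = Σ_j H[1][j]·H[3][j] = (1)·(1) + (1)·(1) + (1)·(-1) + (-1)·(1) + (1)·(1) + (-1)·(-1) + (1)·(-1) + (-1)·(1) = 1 + 1 + -1 + -1 + 1 + 1 + -1 + -1 = 0.
So rows 1 and 3 are orthogonal; the diagonal entry equals n = 8.

(7,7) entry = 8; (1,3) entry = 0.


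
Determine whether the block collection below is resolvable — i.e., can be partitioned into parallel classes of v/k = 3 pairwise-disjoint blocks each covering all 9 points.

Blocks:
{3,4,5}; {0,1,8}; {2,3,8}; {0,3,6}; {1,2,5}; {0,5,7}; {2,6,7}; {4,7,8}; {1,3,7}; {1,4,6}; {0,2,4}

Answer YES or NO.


v = 9, block size k = 3, number of blocks = 11.
For resolvability, blocks must partition into parallel classes of size v/k = 3.
Total blocks must therefore be a multiple of 3: 11 = 3·3 + 2 ⇒ not divisible ✗.
Resolvable? NO.

NO


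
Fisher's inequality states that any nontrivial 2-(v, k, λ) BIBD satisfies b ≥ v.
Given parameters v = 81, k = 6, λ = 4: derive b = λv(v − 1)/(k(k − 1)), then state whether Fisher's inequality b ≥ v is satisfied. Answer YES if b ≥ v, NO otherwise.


r = λ(v − 1)/(k − 1) = 4·80/5 = 64.
b = vr/k = 81·64/6 = 864.
Fisher's inequality: b ≥ v ⇔ 864 ≥ 81? YES.

YES


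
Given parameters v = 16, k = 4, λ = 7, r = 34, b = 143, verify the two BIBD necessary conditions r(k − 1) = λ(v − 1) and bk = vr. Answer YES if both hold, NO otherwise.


Condition (i): r(k − 1) = 34·3 = 102; λ(v − 1) = 7·15 = 105. Match? NO.
Condition (ii): bk = 143·4 = 572; vr = 16·34 = 544. Match? NO.
Both conditions hold? NO.

NO


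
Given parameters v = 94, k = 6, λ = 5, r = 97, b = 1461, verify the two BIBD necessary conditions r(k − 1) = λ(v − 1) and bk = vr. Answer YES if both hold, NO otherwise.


Condition (i): r(k − 1) = 97·5 = 485; λ(v − 1) = 5·93 = 465. Match? NO.
Condition (ii): bk = 1461·6 = 8766; vr = 94·97 = 9118. Match? NO.
Both conditions hold? NO.

NO


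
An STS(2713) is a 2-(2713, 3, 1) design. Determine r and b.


An STS(v) is a 2-(v, 3, 1) BIBD: block size k = 3, λ = 1.
Replication: r(k − 1) = λ(v − 1) ⇒ r·2 = 2713 − 1 = 2712 ⇒ r = 1356.
Block count: bk = vr ⇒ b·3 = 2713·1356 = 3678828 ⇒ b = 1226276.

r = 1356, b = 1226276.


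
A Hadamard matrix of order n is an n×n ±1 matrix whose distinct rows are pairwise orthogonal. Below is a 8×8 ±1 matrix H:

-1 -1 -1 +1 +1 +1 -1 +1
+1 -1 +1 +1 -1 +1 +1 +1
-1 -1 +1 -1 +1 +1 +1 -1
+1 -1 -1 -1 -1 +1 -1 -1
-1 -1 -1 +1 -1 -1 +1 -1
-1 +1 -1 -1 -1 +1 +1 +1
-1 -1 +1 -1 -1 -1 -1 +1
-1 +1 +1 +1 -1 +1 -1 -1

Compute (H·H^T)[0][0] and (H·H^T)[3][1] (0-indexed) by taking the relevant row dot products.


Row 0 of H: [-1, -1, -1, 1, 1, 1, -1, 1].
Row 1 of H: [1, -1, 1, 1, -1, 1, 1, 1].
Row 3 of H: [1, -1, -1, -1, -1, 1, -1, -1].
(H·H^T)[0][0] = Σ_j H[0][j]·H[0][j] = (-1)² + (-1)² + (-1)² + (1)² + (1)² + (1)² + (-1)² + (1)² = 1 + 1 + 1 + 1 + 1 + 1 + 1 + 1 = 8.
(H·H^T)[3][1] = Σ_j H[3][j]·H[1][j] = (1)·(1) + (-1)·(-1) + (-1)·(1) + (-1)·(1) + (-1)·(-1) + (1)·(1) + (-1)·(1) + (-1)·(1) = 1 + 1 + -1 + -1 + 1 + 1 + -1 + -1 = 0.
So rows 3 and 1 are orthogonal; the diagonal entry equals n = 8.

(0,0) entry = 8; (3,1) entry = 0.


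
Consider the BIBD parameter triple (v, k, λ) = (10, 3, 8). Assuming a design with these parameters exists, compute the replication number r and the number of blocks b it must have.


Any 2-(v, k, λ) BIBD satisfies two necessary conditions:
  (i)  Each point sits in r blocks, and counting incidences through any fixed point gives r(k − 1) = λ(v − 1), so r = λ(v − 1)/(k − 1).
  (ii) Total incidences bk = vr, so b = vr/k.
Step 1: r = λ(v − 1)/(k − 1) = 8·(10 − 1)/(3 − 1) = 8·9/2 = 72/2 = 36.
Step 2: b = vr/k = 10·36/3 = 360/3 = 120.
Check integrality: r = 36 ∈ Z ✓, b = 120 ∈ Z ✓.
(These identities are necessary conditions: they determine r and b for any design with these parameters, but do not by themselves prove that one exists.)

r = 36, b = 120.


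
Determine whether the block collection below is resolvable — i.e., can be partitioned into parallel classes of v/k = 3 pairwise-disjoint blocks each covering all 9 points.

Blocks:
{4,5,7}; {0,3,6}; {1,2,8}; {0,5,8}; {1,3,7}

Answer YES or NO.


v = 9, block size k = 3, number of blocks = 5.
For resolvability, blocks must partition into parallel classes of size v/k = 3.
Total blocks must therefore be a multiple of 3: 5 = 3·1 + 2 ⇒ not divisible ✗.
Resolvable? NO.

NO


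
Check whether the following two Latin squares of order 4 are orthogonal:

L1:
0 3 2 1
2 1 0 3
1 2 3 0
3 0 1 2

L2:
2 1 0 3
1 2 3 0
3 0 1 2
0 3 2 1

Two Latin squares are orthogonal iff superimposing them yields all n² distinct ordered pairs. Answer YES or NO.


Form the n² = 16 superimposed pairs (L1[i][j], L2[i][j]), row by row (rows and columns indexed from 0):
row 0: (0,2) (3,1) (2,0) (1,3)
row 1: (2,1) (1,2) (0,3) (3,0)
row 2: (1,3) (2,0) (3,1) (0,2)
row 3: (3,0) (0,3) (1,2) (2,1)
Orthogonality requires all 16 pairs distinct.
But the pair (1,3) repeats: cell (0,3) has L1 = 1, L2 = 3, and cell (2,0) has L1 = 1, L2 = 3.
A repeated pair means some other pair never occurs (only 8 distinct pairs out of 16), so the squares are not orthogonal.
Conclusion: NO.

NO


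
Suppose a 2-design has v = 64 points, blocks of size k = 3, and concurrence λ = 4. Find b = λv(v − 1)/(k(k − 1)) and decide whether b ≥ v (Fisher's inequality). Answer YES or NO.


r = λ(v − 1)/(k − 1) = 4·63/2 = 126.
b = vr/k = 64·126/3 = 2688.
Fisher's inequality: b ≥ v ⇔ 2688 ≥ 64? YES.

YES


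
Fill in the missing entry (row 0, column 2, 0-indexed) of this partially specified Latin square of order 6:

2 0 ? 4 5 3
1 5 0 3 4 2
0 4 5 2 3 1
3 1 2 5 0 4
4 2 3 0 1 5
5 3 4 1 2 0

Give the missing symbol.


Row 0 contains symbols [0, 2, 3, 4, 5] — missing [1].
Column 2 contains symbols [0, 2, 3, 4, 5] — missing [1].
The missing symbol must appear in both missing sets; intersection = [1].
Therefore the hidden value is 1.

Missing value = 1.


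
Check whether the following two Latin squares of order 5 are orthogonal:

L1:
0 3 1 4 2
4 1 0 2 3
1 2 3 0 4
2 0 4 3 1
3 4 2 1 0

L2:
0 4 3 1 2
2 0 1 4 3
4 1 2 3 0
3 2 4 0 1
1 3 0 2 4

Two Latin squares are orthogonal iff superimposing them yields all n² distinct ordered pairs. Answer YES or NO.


Form the n² = 25 superimposed pairs (L1[i][j], L2[i][j]), row by row (rows and columns indexed from 0):
row 0: (0,0) (3,4) (1,3) (4,1) (2,2)
row 1: (4,2) (1,0) (0,1) (2,4) (3,3)
row 2: (1,4) (2,1) (3,2) (0,3) (4,0)
row 3: (2,3) (0,2) (4,4) (3,0) (1,1)
row 4: (3,1) (4,3) (2,0) (1,2) (0,4)
Orthogonality requires all 25 pairs distinct.
Check by first coordinate: for each symbol s of L1, list the L2 entries in the n cells where L1 = s; they must all differ.
  L1 = 0: L2 entries (in reading order) 0, 1, 3, 2, 4 — all 5 distinct ✓
  L1 = 1: L2 entries (in reading order) 3, 0, 4, 1, 2 — all 5 distinct ✓
  L1 = 2: L2 entries (in reading order) 2, 4, 1, 3, 0 — all 5 distinct ✓
  L1 = 3: L2 entries (in reading order) 4, 3, 2, 0, 1 — all 5 distinct ✓
  L1 = 4: L2 entries (in reading order) 1, 2, 0, 4, 3 — all 5 distinct ✓
Every symbol of L1 meets every symbol of L2 exactly once, so all 25 pairs are distinct (25 of 25).
Conclusion: YES.

YES


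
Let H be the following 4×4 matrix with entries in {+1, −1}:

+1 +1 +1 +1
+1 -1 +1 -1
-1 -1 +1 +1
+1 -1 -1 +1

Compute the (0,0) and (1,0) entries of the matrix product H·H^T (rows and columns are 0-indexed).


Row 0 of H: [1, 1, 1, 1].
Row 1 of H: [1, -1, 1, -1].
(H·H^T)[0][0] = Σ_j H[0][j]·H[0][j] = (1)² + (1)² + (1)² + (1)² = 1 + 1 + 1 + 1 = 4.
(H·H^T)[1][0] = Σ_j H[1][j]·H[0][j] = (1)·(1) + (-1)·(1) + (1)·(1) + (-1)·(1) = 1 + -1 + 1 + -1 = 0.
So rows 1 and 0 are orthogonal; the diagonal entry equals n = 4.

(0,0) entry = 4; (1,0) entry = 0.


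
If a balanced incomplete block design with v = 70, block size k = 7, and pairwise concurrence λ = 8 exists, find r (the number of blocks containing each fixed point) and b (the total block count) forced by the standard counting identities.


Any 2-(v, k, λ) BIBD satisfies two necessary conditions:
  (i)  Each point sits in r blocks, and counting incidences through any fixed point gives r(k − 1) = λ(v − 1), so r = λ(v − 1)/(k − 1).
  (ii) Total incidences bk = vr, so b = vr/k.
Step 1: r = λ(v − 1)/(k − 1) = 8·(70 − 1)/(7 − 1) = 8·69/6 = 552/6 = 92.
Step 2: b = vr/k = 70·92/7 = 6440/7 = 920.
Check integrality: r = 92 ∈ Z ✓, b = 920 ∈ Z ✓.
(These identities are necessary conditions: they determine r and b for any design with these parameters, but do not by themselves prove that one exists.)

r = 92, b = 920.


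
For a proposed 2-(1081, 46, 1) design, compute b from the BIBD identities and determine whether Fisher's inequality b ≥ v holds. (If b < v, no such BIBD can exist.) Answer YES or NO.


b = λv(v − 1)/(k(k − 1)) = 1·1081·1080/(46·45) = 1167480/2070 = 564.
Compare with v = 1081: b < v, so Fisher's inequality fails.

NO


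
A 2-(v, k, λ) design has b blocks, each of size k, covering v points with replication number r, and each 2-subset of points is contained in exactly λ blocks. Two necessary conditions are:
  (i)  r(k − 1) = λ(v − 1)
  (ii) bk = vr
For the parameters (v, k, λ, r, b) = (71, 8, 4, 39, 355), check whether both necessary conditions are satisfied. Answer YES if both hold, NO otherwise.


Condition (i): r(k − 1) = 39·7 = 273; λ(v − 1) = 4·70 = 280. Match? NO.
Condition (ii): bk = 355·8 = 2840; vr = 71·39 = 2769. Match? NO.
Both conditions hold? NO.

NO


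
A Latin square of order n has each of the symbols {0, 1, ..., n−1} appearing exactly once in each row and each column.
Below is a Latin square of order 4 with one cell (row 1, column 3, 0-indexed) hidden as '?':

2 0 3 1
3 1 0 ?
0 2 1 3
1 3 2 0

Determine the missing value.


Row 1 contains symbols [0, 1, 3] — missing [2].
Column 3 contains symbols [0, 1, 3] — missing [2].
The missing symbol must appear in both missing sets; intersection = [2].
Therefore the hidden value is 2.

Missing value = 2.


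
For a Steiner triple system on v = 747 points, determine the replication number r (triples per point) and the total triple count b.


An STS(v) is a 2-(v, 3, 1) BIBD: block size k = 3, λ = 1.
Replication: r(k − 1) = λ(v − 1) ⇒ r·2 = 747 − 1 = 746 ⇒ r = 373.
Block count: b = v(v − 1)/6 = 747·746/6 = 557262/6 = 92877.

r = 373, b = 92877.


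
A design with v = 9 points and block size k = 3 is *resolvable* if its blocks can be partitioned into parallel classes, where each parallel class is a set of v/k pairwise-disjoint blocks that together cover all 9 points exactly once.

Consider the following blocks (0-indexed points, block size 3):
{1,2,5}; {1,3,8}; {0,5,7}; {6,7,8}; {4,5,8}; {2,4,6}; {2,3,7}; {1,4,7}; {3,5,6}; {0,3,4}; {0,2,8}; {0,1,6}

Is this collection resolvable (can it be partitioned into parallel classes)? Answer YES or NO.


v = 9, block size k = 3, number of blocks = 12.
For resolvability, blocks must partition into parallel classes of size v/k = 3.
Total blocks must therefore be a multiple of 3: 12 = 3·4 + 0 ⇒ divisible ✓.
Greedy packing gives 4 candidate class(es). Each should be a full parallel class (size 3, covers all 9 points).
  Class 1 (3 blocks): {1,2,5}; {6,7,8}; {0,3,4}. Points covered: [0, 1, 2, 3, 4, 5, 6, 7, 8].
  Class 2 (3 blocks): {1,3,8}; {0,5,7}; {2,4,6}. Points covered: [0, 1, 2, 3, 4, 5, 6, 7, 8].
  Class 3 (3 blocks): {4,5,8}; {2,3,7}; {0,1,6}. Points covered: [0, 1, 2, 3, 4, 5, 6, 7, 8].
  Class 4 (3 blocks): {1,4,7}; {3,5,6}; {0,2,8}. Points covered: [0, 1, 2, 3, 4, 5, 6, 7, 8].
All classes full (size 3)? YES. All classes cover every point? YES.
Resolvable? YES.

YES


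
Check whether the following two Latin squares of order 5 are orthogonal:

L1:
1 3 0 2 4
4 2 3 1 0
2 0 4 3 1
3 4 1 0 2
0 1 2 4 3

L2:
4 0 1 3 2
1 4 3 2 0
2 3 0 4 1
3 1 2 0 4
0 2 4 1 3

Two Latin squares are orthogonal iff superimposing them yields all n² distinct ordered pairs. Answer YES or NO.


Form the n² = 25 superimposed pairs (L1[i][j], L2[i][j]), row by row (rows and columns indexed from 0):
row 0: (1,4) (3,0) (0,1) (2,3) (4,2)
row 1: (4,1) (2,4) (3,3) (1,2) (0,0)
row 2: (2,2) (0,3) (4,0) (3,4) (1,1)
row 3: (3,3) (4,1) (1,2) (0,0) (2,4)
row 4: (0,0) (1,2) (2,4) (4,1) (3,3)
Orthogonality requires all 25 pairs distinct.
But the pair (3,3) repeats: cell (1,2) has L1 = 3, L2 = 3, and cell (3,0) has L1 = 3, L2 = 3.
A repeated pair means some other pair never occurs (only 15 distinct pairs out of 25), so the squares are not orthogonal.
Conclusion: NO.

NO


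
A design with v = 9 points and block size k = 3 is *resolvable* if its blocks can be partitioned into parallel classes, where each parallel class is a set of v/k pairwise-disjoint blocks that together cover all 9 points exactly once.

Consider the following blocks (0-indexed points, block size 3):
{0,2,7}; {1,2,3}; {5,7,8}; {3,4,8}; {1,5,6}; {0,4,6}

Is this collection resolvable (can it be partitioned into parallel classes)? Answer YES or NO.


v = 9, block size k = 3, number of blocks = 6.
For resolvability, blocks must partition into parallel classes of size v/k = 3.
Total blocks must therefore be a multiple of 3: 6 = 3·2 + 0 ⇒ divisible ✓.
Greedy packing gives 2 candidate class(es). Each should be a full parallel class (size 3, covers all 9 points).
  Class 1 (3 blocks): {0,2,7}; {3,4,8}; {1,5,6}. Points covered: [0, 1, 2, 3, 4, 5, 6, 7, 8].
  Class 2 (3 blocks): {1,2,3}; {5,7,8}; {0,4,6}. Points covered: [0, 1, 2, 3, 4, 5, 6, 7, 8].
All classes full (size 3)? YES. All classes cover every point? YES.
Resolvable? YES.

YES


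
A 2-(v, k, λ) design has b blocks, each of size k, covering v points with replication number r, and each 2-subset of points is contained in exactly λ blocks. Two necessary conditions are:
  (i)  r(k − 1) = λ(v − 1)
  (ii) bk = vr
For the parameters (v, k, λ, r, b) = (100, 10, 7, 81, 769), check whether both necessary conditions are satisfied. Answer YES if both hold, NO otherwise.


Condition (i): r(k − 1) = 81·9 = 729; λ(v − 1) = 7·99 = 693. Match? NO.
Condition (ii): bk = 769·10 = 7690; vr = 100·81 = 8100. Match? NO.
Both conditions hold? NO.

NO


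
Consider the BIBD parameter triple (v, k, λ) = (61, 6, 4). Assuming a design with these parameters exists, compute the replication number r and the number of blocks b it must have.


Any 2-(v, k, λ) BIBD satisfies two necessary conditions:
  (i)  Each point sits in r blocks, and counting incidences through any fixed point gives r(k − 1) = λ(v − 1), so r = λ(v − 1)/(k − 1).
  (ii) Total incidences bk = vr, so b = vr/k.
Step 1: r = λ(v − 1)/(k − 1) = 4·(61 − 1)/(6 − 1) = 4·60/5 = 240/5 = 48.
Step 2: b = vr/k = 61·48/6 = 2928/6 = 488.
Check integrality: r = 48 ∈ Z ✓, b = 488 ∈ Z ✓.
(These identities are necessary conditions: they determine r and b for any design with these parameters, but do not by themselves prove that one exists.)

r = 48, b = 488.


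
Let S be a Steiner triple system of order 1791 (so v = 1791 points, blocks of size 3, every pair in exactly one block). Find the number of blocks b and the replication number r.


An STS(v) is a 2-(v, 3, 1) BIBD: block size k = 3, λ = 1.
Replication: r(k − 1) = λ(v − 1) ⇒ r·2 = 1791 − 1 = 1790 ⇒ r = 895.
Block count: bk = vr ⇒ b·3 = 1791·895 = 1602945 ⇒ b = 534315.
(Check via b = v(v − 1)/6 = 1791·1790/6 = 3205890/6 = 534315.)

r = 895, b = 534315.


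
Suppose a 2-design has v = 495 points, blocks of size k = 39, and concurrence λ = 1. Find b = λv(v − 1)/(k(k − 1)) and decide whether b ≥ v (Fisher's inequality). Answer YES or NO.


b = λv(v − 1)/(k(k − 1)) = 1·495·494/(39·38) = 244530/1482 = 165.
Compare with v = 495: b < v, so Fisher's inequality fails.

NO


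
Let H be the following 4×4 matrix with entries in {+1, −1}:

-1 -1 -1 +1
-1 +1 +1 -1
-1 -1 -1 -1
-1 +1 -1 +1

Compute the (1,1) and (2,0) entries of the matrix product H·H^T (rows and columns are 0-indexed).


Row 0 of H: [-1, -1, -1, 1].
Row 1 of H: [-1, 1, 1, -1].
Row 2 of H: [-1, -1, -1, -1].
(H·H^T)[1][1] = Σ_j H[1][j]·H[1][j] = (-1)² + (1)² + (1)² + (-1)² = 1 + 1 + 1 + 1 = 4.
(H·H^T)[2][0] = Σ_j H[2][j]·H[0][j] = (-1)·(-1) + (-1)·(-1) + (-1)·(-1) + (-1)·(1) = 1 + 1 + 1 + -1 = 2.
Rows 2 and 0 are not orthogonal (dot product = 2 ≠ 0), so H is not a Hadamard matrix.

(1,1) entry = 4; (2,0) entry = 2.


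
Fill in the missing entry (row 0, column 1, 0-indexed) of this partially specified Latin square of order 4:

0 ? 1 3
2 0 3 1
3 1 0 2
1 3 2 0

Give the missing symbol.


Row 0 contains symbols [0, 1, 3] — missing [2].
Column 1 contains symbols [0, 1, 3] — missing [2].
The missing symbol must appear in both missing sets; intersection = [2].
Therefore the hidden value is 2.

Missing value = 2.


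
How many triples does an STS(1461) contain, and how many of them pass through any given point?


An STS(v) is a 2-(v, 3, 1) BIBD: block size k = 3, λ = 1.
Replication: r(k − 1) = λ(v − 1) ⇒ r·2 = 1461 − 1 = 1460 ⇒ r = 730.
Block count: bk = vr ⇒ b·3 = 1461·730 = 1066530 ⇒ b = 355510.
(Check via b = v(v − 1)/6 = 1461·1460/6 = 2133060/6 = 355510.)

r = 730, b = 355510.


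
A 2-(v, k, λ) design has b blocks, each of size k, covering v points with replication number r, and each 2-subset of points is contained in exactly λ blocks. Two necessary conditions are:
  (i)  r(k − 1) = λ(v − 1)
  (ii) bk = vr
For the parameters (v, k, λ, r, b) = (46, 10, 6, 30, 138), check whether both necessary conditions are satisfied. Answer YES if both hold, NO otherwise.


Condition (i): r(k − 1) = 30·9 = 270; λ(v − 1) = 6·45 = 270. Match? YES.
Condition (ii): bk = 138·10 = 1380; vr = 46·30 = 1380. Match? YES.
Both conditions hold? YES.

YES


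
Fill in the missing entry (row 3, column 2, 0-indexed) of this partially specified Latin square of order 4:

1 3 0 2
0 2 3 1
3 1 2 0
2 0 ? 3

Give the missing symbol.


Row 3 contains symbols [0, 2, 3] — missing [1].
Column 2 contains symbols [0, 2, 3] — missing [1].
The missing symbol must appear in both missing sets; intersection = [1].
Therefore the hidden value is 1.

Missing value = 1.


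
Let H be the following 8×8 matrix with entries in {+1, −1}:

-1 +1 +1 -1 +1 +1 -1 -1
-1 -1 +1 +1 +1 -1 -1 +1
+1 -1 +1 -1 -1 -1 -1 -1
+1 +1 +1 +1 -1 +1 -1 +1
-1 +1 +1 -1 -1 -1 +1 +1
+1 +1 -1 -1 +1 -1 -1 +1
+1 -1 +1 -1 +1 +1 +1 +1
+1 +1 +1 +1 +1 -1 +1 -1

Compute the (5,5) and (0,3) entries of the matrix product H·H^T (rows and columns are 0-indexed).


Row 0 of H: [-1, 1, 1, -1, 1, 1, -1, -1].
Row 3 of H: [1, 1, 1, 1, -1, 1, -1, 1].
Row 5 of H: [1, 1, -1, -1, 1, -1, -1, 1].
(H·H^T)[5][5] = Σ_j H[5][j]·H[5][j] = (1)² + (1)² + (-1)² + (-1)² + (1)² + (-1)² + (-1)² + (1)² = 1 + 1 + 1 + 1 + 1 + 1 + 1 + 1 = 8.
(H·H^T)[0][3] = Σ_j H[0][j]·H[3][j] = (-1)·(1) + (1)·(1) + (1)·(1) + (-1)·(1) + (1)·(-1) + (1)·(1) + (-1)·(-1) + (-1)·(1) = -1 + 1 + 1 + -1 + -1 + 1 + 1 + -1 = 0.
So rows 0 and 3 are orthogonal; the diagonal entry equals n = 8.

(5,5) entry = 8; (0,3) entry = 0.


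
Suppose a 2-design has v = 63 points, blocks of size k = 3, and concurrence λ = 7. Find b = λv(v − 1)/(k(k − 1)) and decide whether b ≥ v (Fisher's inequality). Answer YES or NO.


r = λ(v − 1)/(k − 1) = 7·62/2 = 217.
b = vr/k = 63·217/3 = 4557.
Fisher's inequality: b ≥ v ⇔ 4557 ≥ 63? YES.

YES


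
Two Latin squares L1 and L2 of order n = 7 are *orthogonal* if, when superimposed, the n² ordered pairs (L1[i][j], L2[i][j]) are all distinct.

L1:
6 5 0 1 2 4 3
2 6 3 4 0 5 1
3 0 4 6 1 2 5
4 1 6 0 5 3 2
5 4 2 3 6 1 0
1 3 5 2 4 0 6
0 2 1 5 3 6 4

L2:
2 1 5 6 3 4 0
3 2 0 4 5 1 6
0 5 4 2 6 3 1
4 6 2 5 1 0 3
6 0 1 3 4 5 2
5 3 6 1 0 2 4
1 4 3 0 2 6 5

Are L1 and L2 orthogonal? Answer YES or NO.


Form the n² = 49 superimposed pairs (L1[i][j], L2[i][j]), row by row (rows and columns indexed from 0):
row 0: (6,2) (5,1) (0,5) (1,6) (2,3) (4,4) (3,0)
row 1: (2,3) (6,2) (3,0) (4,4) (0,5) (5,1) (1,6)
row 2: (3,0) (0,5) (4,4) (6,2) (1,6) (2,3) (5,1)
row 3: (4,4) (1,6) (6,2) (0,5) (5,1) (3,0) (2,3)
row 4: (5,6) (4,0) (2,1) (3,3) (6,4) (1,5) (0,2)
row 5: (1,5) (3,3) (5,6) (2,1) (4,0) (0,2) (6,4)
row 6: (0,1) (2,4) (1,3) (5,0) (3,2) (6,6) (4,5)
Orthogonality requires all 49 pairs distinct.
But the pair (2,3) repeats: cell (0,4) has L1 = 2, L2 = 3, and cell (1,0) has L1 = 2, L2 = 3.
A repeated pair means some other pair never occurs (only 21 distinct pairs out of 49), so the squares are not orthogonal.
Conclusion: NO.

NO


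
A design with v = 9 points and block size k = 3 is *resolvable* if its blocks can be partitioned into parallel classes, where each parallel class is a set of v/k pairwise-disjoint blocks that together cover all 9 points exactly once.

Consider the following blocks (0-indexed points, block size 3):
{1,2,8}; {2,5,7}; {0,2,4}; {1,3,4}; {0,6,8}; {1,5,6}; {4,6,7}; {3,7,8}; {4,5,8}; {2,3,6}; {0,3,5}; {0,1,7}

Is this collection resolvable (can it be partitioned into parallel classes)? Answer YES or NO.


v = 9, block size k = 3, number of blocks = 12.
For resolvability, blocks must partition into parallel classes of size v/k = 3.
Total blocks must therefore be a multiple of 3: 12 = 3·4 + 0 ⇒ divisible ✓.
Greedy packing gives 4 candidate class(es). Each should be a full parallel class (size 3, covers all 9 points).
  Class 1 (3 blocks): {1,2,8}; {4,6,7}; {0,3,5}. Points covered: [0, 1, 2, 3, 4, 5, 6, 7, 8].
  Class 2 (3 blocks): {2,5,7}; {1,3,4}; {0,6,8}. Points covered: [0, 1, 2, 3, 4, 5, 6, 7, 8].
  Class 3 (3 blocks): {0,2,4}; {1,5,6}; {3,7,8}. Points covered: [0, 1, 2, 3, 4, 5, 6, 7, 8].
  Class 4 (3 blocks): {4,5,8}; {2,3,6}; {0,1,7}. Points covered: [0, 1, 2, 3, 4, 5, 6, 7, 8].
All classes full (size 3)? YES. All classes cover every point? YES.
Resolvable? YES.

YES


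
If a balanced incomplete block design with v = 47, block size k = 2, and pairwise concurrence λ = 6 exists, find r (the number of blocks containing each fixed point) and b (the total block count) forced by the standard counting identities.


Any 2-(v, k, λ) BIBD satisfies two necessary conditions:
  (i)  Each point sits in r blocks, and counting incidences through any fixed point gives r(k − 1) = λ(v − 1), so r = λ(v − 1)/(k − 1).
  (ii) Total incidences bk = vr, so b = vr/k.
Step 1: r = λ(v − 1)/(k − 1) = 6·(47 − 1)/(2 − 1) = 6·46/1 = 276/1 = 276.
Step 2: b = vr/k = 47·276/2 = 12972/2 = 6486.
Check integrality: r = 276 ∈ Z ✓, b = 6486 ∈ Z ✓.
(These identities are necessary conditions: they determine r and b for any design with these parameters, but do not by themselves prove that one exists.)

r = 276, b = 6486.


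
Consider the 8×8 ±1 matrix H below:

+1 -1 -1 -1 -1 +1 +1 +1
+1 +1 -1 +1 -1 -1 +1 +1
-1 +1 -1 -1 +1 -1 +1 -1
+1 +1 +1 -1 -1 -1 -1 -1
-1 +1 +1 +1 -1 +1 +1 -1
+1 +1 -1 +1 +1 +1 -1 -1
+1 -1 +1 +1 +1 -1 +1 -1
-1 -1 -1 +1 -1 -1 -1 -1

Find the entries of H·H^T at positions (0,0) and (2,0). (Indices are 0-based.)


Row 0 of H: [1, -1, -1, -1, -1, 1, 1, 1].
Row 2 of H: [-1, 1, -1, -1, 1, -1, 1, -1].
(H·H^T)[0][0] = Σ_j H[0][j]·H[0][j] = (1)² + (-1)² + (-1)² + (-1)² + (-1)² + (1)² + (1)² + (1)² = 1 + 1 + 1 + 1 + 1 + 1 + 1 + 1 = 8.
(H·H^T)[2][0] = Σ_j H[2][j]·H[0][j] = (-1)·(1) + (1)·(-1) + (-1)·(-1) + (-1)·(-1) + (1)·(-1) + (-1)·(1) + (1)·(1) + (-1)·(1) = -1 + -1 + 1 + 1 + -1 + -1 + 1 + -1 = -2.
Rows 2 and 0 are not orthogonal (dot product = -2 ≠ 0), so H is not a Hadamard matrix.

(0,0) entry = 8; (2,0) entry = -2.
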